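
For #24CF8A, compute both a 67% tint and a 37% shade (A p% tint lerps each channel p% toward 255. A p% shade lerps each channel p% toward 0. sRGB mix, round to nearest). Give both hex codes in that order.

#B7EFD8, #178257

#24CF8A is rgb(36, 207, 138).
67% tint:
  R: 36 + 0.67×(255−36) = 36 + 146.73 = 182.73 → 183
  G: 207 + 0.67×(255−207) = 207 + 32.16 = 239.16 → 239
  B: 138 + 0.67×(255−138) = 138 + 78.39 = 216.39 → 216
  → #B7EFD8
37% shade:
  R: 36 − 13.32 = 22.68 → 23
  G: 207 + 0.37×(0−207) = 207 − 76.59 = 130.41 → 130
  B: 138 − 51.06 = 86.94 → 87
  → #178257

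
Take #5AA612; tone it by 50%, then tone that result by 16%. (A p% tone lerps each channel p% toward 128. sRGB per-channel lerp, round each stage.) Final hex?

#709052

#5AA612 is rgb(90, 166, 18).
Lerp each channel 50% toward 128:
  R: 90 + 0.5×(128−90) = 90 + 19 = 109 → 109
  G: 166 − 19 = 147 → 147
  B: 18 + 55 = 73 → 73
After the tone: rgb(109, 147, 73) = #6D9349.
Lerp each channel 16% toward 128:
  R: 109 + 0.16×(128−109) = 109 + 3.04 = 112.04 → 112
  G: 147 + 0.16×(128−147) = 147 − 3.04 = 143.96 → 144
  B: 73 + 0.16×(128−73) = 73 + 8.8 = 81.8 → 82
rgb(112, 144, 82) = #709052.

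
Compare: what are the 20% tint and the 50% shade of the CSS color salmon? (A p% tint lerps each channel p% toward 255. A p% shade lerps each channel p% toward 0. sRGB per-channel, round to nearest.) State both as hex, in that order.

#FB998E, #7D4039

CSS salmon is rgb(250, 128, 114).
20% tint:
  R: 250 + 0.2×(255−250) = 250 + 1 = 251 → 251
  G: 128 + 0.2×(255−128) = 128 + 25.4 = 153.4 → 153
  B: 114 + 0.2×(255−114) = 114 + 28.2 = 142.2 → 142
  → #FB998E
50% shade:
  R: 250 − 125 = 125 → 125
  G: 128 − 64 = 64 → 64
  B: 114 + 0.5×(0−114) = 114 − 57 = 57 → 57
  → #7D4039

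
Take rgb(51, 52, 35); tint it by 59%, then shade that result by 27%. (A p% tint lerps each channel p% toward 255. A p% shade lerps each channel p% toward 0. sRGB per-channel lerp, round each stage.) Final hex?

Per channel, c → c + 0.59(255 − c):
  R: 51 + 120.36 = 171.36 → 171
  G: 52 + 0.59×(255−52) = 52 + 119.77 = 171.77 → 172
  B: 35 + 129.8 = 164.8 → 165
After the tint: rgb(171, 172, 165) = #ABACA5.
A 27% shade moves each channel 27% toward 0:
  R: 171 − 46.17 = 124.83 → 125
  G: 172 − 46.44 = 125.56 → 126
  B: 165 − 44.55 = 120.45 → 120
rgb(125, 126, 120) = #7D7E78.

#7D7E78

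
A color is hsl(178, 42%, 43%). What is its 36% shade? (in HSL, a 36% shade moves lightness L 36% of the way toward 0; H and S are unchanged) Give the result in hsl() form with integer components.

L moves 36% from 43 toward 0: 43 − 15.48 = 27.52 → 28.
H and S are unchanged.

hsl(178, 42%, 28%)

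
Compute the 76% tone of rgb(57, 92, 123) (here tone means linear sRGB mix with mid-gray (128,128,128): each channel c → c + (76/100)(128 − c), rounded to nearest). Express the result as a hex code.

Per channel, c → c + 0.76(128 − c):
  R: 57 + 0.76×(128−57) = 57 + 53.96 = 110.96 → 111
  G: 92 + 0.76×(128−92) = 92 + 27.36 = 119.36 → 119
  B: 123 + 0.76×(128−123) = 123 + 3.8 = 126.8 → 127
rgb(111, 119, 127) = #6f777f.

#6f777f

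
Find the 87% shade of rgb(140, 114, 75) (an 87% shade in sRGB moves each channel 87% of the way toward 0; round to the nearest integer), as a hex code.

An 87% shade moves each channel 87% toward 0:
  R: 140 + 0.87×(0−140) = 140 − 121.8 = 18.2 → 18
  G: 114 + 0.87×(0−114) = 114 − 99.18 = 14.82 → 15
  B: 75 + 0.87×(0−75) = 75 − 65.25 = 9.75 → 10
rgb(18, 15, 10) = #120f0a.

#120f0a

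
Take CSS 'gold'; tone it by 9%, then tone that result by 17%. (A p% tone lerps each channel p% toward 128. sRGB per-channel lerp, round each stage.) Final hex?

CSS gold is rgb(255, 215, 0).
Per channel, c → c + 0.09(128 − c):
  R: 255 + 0.09×(128−255) = 255 − 11.43 = 243.57 → 244
  G: 215 + 0.09×(128−215) = 215 − 7.83 = 207.17 → 207
  B: 0 + 0.09×(128−0) = 0 + 11.52 = 11.52 → 12
After the tone: rgb(244, 207, 12) = #F4CF0C.
Per channel, c → c + 0.17(128 − c):
  R: 244 + 0.17×(128−244) = 244 − 19.72 = 224.28 → 224
  G: 207 + 0.17×(128−207) = 207 − 13.43 = 193.57 → 194
  B: 12 + 0.17×(128−12) = 12 + 19.72 = 31.72 → 32
rgb(224, 194, 32) = #E0C220.

#E0C220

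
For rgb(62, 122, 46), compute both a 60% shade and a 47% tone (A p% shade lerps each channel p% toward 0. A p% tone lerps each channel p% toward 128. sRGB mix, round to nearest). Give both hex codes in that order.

#193112, #5D7D55

60% shade:
  R: 62 − 37.2 = 24.8 → 25
  G: 122 − 73.2 = 48.8 → 49
  B: 46 − 27.6 = 18.4 → 18
  → #193112
47% tone:
  R: 62 + 0.47×(128−62) = 62 + 31.02 = 93.02 → 93
  G: 122 + 2.82 = 124.82 → 125
  B: 46 + 0.47×(128−46) = 46 + 38.54 = 84.54 → 85
  → #5D7D55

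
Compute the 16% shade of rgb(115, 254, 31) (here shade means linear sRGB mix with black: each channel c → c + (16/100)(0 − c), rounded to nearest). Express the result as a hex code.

Per channel, c → c + 0.16(0 − c):
  R: 115 − 18.4 = 96.6 → 97
  G: 254 + 0.16×(0−254) = 254 − 40.64 = 213.36 → 213
  B: 31 − 4.96 = 26.04 → 26
rgb(97, 213, 26) = #61D51A.

#61D51A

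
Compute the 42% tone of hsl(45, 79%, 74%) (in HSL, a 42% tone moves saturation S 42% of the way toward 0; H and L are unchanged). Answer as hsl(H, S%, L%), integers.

hsl(45, 46%, 74%)

S moves 42% from 79 toward 0: 79 − 33.18 = 45.82 → 46.
H and L are unchanged.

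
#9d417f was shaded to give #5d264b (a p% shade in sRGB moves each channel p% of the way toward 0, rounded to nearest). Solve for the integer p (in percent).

#9d417f is rgb(157, 65, 127); #5d264b is rgb(93, 38, 75).
On the R channel (widest range): 93 ≈ 157 + (p/100)(0 − 157), so p ≈ 100×(93 − 157)/(0 − 157) = -6400/-157 = 40.76.
p = 41 reproduces all three channels after rounding.

41%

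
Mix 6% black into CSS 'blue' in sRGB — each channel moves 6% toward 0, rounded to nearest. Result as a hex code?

CSS blue is rgb(0, 0, 255).
A 6% shade moves each channel 6% toward 0:
  R: 0 + 0 = 0 → 0
  G: 0 + 0.06×(0−0) = 0 + 0 = 0 → 0
  B: 255 + 0.06×(0−255) = 255 − 15.3 = 239.7 → 240
rgb(0, 0, 240) = #0000f0.

#0000f0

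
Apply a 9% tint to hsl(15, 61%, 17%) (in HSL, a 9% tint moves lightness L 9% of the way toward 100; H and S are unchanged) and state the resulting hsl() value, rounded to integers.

L moves 9% from 17 toward 100: 17 + 7.47 = 24.47 → 24.
H and S are unchanged.

hsl(15, 61%, 24%)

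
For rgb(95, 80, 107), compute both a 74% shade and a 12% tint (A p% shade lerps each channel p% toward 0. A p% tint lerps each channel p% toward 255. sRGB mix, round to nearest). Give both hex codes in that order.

74% shade:
  R: 95 + 0.74×(0−95) = 95 − 70.3 = 24.7 → 25
  G: 80 + 0.74×(0−80) = 80 − 59.2 = 20.8 → 21
  B: 107 + 0.74×(0−107) = 107 − 79.18 = 27.82 → 28
  → #19151c
12% tint:
  R: 95 + 19.2 = 114.2 → 114
  G: 80 + 21 = 101 → 101
  B: 107 + 17.76 = 124.76 → 125
  → #72657d

#19151c, #72657d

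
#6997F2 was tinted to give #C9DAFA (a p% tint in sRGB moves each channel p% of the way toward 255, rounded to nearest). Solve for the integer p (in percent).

64%

#6997F2 is rgb(105, 151, 242); #C9DAFA is rgb(201, 218, 250).
On the R channel (widest range): 201 ≈ 105 + (p/100)(255 − 105), so p ≈ 100×(201 − 105)/(255 − 105) = 9600/150 = 64.00.
p = 64 reproduces all three channels after rounding.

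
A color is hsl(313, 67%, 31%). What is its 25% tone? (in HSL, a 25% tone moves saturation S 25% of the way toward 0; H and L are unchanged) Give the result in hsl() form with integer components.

S moves 25% from 67 toward 0: 67 − 16.75 = 50.25 → 50.
H and L are unchanged.

hsl(313, 50%, 31%)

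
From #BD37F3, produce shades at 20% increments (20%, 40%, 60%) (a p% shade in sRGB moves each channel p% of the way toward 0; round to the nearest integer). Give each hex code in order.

#972CC2, #712192, #4C1661

#BD37F3 is rgb(189, 55, 243).
20%: (189 − 37.8 = 151.2→151, 55 − 11 = 44→44, 243 − 48.6 = 194.4→194) → #972CC2
40%: (189 − 75.6 = 113.4→113, 55 − 22 = 33→33, 243 − 97.2 = 145.8→146) → #712192
60%: (189 − 113.4 = 75.6→76, 55 − 33 = 22→22, 243 − 145.8 = 97.2→97) → #4C1661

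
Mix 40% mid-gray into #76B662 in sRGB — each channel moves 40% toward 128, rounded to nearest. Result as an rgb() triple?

rgb(122, 160, 110)

#76B662 is rgb(118, 182, 98).
A 40% tone moves each channel 40% toward 128:
  R: 118 + 0.4×(128−118) = 118 + 4 = 122 → 122
  G: 182 + 0.4×(128−182) = 182 − 21.6 = 160.4 → 160
  B: 98 + 0.4×(128−98) = 98 + 12 = 110 → 110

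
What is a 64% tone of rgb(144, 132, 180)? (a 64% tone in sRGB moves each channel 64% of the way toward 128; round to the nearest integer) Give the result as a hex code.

Per channel, c → c + 0.64(128 − c):
  R: 144 + 0.64×(128−144) = 144 − 10.24 = 133.76 → 134
  G: 132 − 2.56 = 129.44 → 129
  B: 180 − 33.28 = 146.72 → 147
rgb(134, 129, 147) = #868193.

#868193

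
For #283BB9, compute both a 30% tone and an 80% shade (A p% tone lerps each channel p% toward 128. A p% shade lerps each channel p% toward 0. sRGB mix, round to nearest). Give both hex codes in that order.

#4250A8, #080C25

#283BB9 is rgb(40, 59, 185).
30% tone:
  R: 40 + 0.3×(128−40) = 40 + 26.4 = 66.4 → 66
  G: 59 + 0.3×(128−59) = 59 + 20.7 = 79.7 → 80
  B: 185 + 0.3×(128−185) = 185 − 17.1 = 167.9 → 168
  → #4250A8
80% shade:
  R: 40 − 32 = 8 → 8
  G: 59 − 47.2 = 11.8 → 12
  B: 185 + 0.8×(0−185) = 185 − 148 = 37 → 37
  → #080C25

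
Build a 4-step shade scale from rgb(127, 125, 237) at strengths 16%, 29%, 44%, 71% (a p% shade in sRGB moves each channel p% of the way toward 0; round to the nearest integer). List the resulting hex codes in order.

#6B69C7, #5A59A8, #474685, #252445

16%: (127 − 20.32 = 106.68→107, 125 − 20 = 105→105, 237 − 37.92 = 199.08→199) → #6B69C7
29%: (127 − 36.83 = 90.17→90, 125 − 36.25 = 88.75→89, 237 − 68.73 = 168.27→168) → #5A59A8
44%: (127 − 55.88 = 71.12→71, 125 − 55 = 70→70, 237 − 104.28 = 132.72→133) → #474685
71%: (127 − 90.17 = 36.83→37, 125 − 88.75 = 36.25→36, 237 − 168.27 = 68.73→69) → #252445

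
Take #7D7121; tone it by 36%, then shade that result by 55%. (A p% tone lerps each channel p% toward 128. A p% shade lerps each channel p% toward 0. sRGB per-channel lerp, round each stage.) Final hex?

#39351E

#7D7121 is rgb(125, 113, 33).
Per channel, c → c + 0.36(128 − c):
  R: 125 + 1.08 = 126.08 → 126
  G: 113 + 0.36×(128−113) = 113 + 5.4 = 118.4 → 118
  B: 33 + 0.36×(128−33) = 33 + 34.2 = 67.2 → 67
After the tone: rgb(126, 118, 67) = #7E7643.
A 55% shade moves each channel 55% toward 0:
  R: 126 + 0.55×(0−126) = 126 − 69.3 = 56.7 → 57
  G: 118 + 0.55×(0−118) = 118 − 64.9 = 53.1 → 53
  B: 67 + 0.55×(0−67) = 67 − 36.85 = 30.15 → 30
rgb(57, 53, 30) = #39351E.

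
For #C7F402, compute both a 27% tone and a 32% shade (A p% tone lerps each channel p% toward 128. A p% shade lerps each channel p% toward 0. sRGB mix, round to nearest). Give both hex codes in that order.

#C7F402 is rgb(199, 244, 2).
27% tone:
  R: 199 + 0.27×(128−199) = 199 − 19.17 = 179.83 → 180
  G: 244 + 0.27×(128−244) = 244 − 31.32 = 212.68 → 213
  B: 2 + 0.27×(128−2) = 2 + 34.02 = 36.02 → 36
  → #B4D524
32% shade:
  R: 199 − 63.68 = 135.32 → 135
  G: 244 − 78.08 = 165.92 → 166
  B: 2 + 0.32×(0−2) = 2 − 0.64 = 1.36 → 1
  → #87A601

#B4D524, #87A601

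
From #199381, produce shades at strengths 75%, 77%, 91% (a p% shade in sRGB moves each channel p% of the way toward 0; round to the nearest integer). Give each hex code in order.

#199381 is rgb(25, 147, 129).
75%: (25 − 18.75 = 6.25→6, 147 − 110.25 = 36.75→37, 129 − 96.75 = 32.25→32) → #062520
77%: (25 − 19.25 = 5.75→6, 147 − 113.19 = 33.81→34, 129 − 99.33 = 29.67→30) → #06221e
91%: (25 − 22.75 = 2.25→2, 147 − 133.77 = 13.23→13, 129 − 117.39 = 11.61→12) → #020d0c

#062520, #06221e, #020d0c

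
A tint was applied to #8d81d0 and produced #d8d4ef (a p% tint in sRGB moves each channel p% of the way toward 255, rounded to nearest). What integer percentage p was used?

#8d81d0 is rgb(141, 129, 208); #d8d4ef is rgb(216, 212, 239).
On the G channel (widest range): 212 ≈ 129 + (p/100)(255 − 129), so p ≈ 100×(212 − 129)/(255 − 129) = 8300/126 = 65.87.
p = 66 reproduces all three channels after rounding.

66%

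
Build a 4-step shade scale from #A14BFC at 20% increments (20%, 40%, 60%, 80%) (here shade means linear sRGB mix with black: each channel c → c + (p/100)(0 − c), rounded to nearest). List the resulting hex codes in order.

#A14BFC is rgb(161, 75, 252).
20%: (161 − 32.2 = 128.8→129, 75 − 15 = 60→60, 252 − 50.4 = 201.6→202) → #813CCA
40%: (161 − 64.4 = 96.6→97, 75 − 30 = 45→45, 252 − 100.8 = 151.2→151) → #612D97
60%: (161 − 96.6 = 64.4→64, 75 − 45 = 30→30, 252 − 151.2 = 100.8→101) → #401E65
80%: (161 − 128.8 = 32.2→32, 75 − 60 = 15→15, 252 − 201.6 = 50.4→50) → #200F32

#813CCA, #612D97, #401E65, #200F32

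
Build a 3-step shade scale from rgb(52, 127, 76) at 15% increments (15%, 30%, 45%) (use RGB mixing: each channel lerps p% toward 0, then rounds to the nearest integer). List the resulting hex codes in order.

#2c6c41, #245935, #1d462a

15%: (52 − 7.8 = 44.2→44, 127 − 19.05 = 107.95→108, 76 − 11.4 = 64.6→65) → #2c6c41
30%: (52 − 15.6 = 36.4→36, 127 − 38.1 = 88.9→89, 76 − 22.8 = 53.2→53) → #245935
45%: (52 − 23.4 = 28.6→29, 127 − 57.15 = 69.85→70, 76 − 34.2 = 41.8→42) → #1d462a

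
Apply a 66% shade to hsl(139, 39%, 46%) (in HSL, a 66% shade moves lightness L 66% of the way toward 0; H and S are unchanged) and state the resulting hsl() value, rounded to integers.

L moves 66% from 46 toward 0: 46 − 30.36 = 15.64 → 16.
H and S are unchanged.

hsl(139, 39%, 16%)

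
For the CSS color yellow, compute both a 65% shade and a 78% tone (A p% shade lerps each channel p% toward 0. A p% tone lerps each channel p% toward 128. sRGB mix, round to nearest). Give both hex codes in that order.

#595900, #9c9c64

CSS yellow is rgb(255, 255, 0).
65% shade:
  R: 255 + 0.65×(0−255) = 255 − 165.75 = 89.25 → 89
  G: 255 − 165.75 = 89.25 → 89
  B: 0 + 0 = 0 → 0
  → #595900
78% tone:
  R: 255 − 99.06 = 155.94 → 156
  G: 255 + 0.78×(128−255) = 255 − 99.06 = 155.94 → 156
  B: 0 + 99.84 = 99.84 → 100
  → #9c9c64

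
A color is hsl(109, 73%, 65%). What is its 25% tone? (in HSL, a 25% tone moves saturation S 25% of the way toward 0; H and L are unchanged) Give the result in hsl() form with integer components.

hsl(109, 55%, 65%)

S moves 25% from 73 toward 0: 73 − 18.25 = 54.75 → 55.
H and L are unchanged.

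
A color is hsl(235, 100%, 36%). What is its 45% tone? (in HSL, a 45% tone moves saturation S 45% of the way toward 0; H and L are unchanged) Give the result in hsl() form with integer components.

S moves 45% from 100 toward 0: 100 − 45 = 55 → 55.
H and L are unchanged.

hsl(235, 55%, 36%)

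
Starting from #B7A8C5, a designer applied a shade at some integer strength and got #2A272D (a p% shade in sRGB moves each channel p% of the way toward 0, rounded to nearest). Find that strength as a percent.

77%

#B7A8C5 is rgb(183, 168, 197); #2A272D is rgb(42, 39, 45).
On the B channel (widest range): 45 ≈ 197 + (p/100)(0 − 197), so p ≈ 100×(45 − 197)/(0 − 197) = -15200/-197 = 77.16.
p = 77 reproduces all three channels after rounding.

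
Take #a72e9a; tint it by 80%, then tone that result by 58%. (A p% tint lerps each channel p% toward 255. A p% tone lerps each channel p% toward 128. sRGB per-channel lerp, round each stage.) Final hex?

#aea4ad

#a72e9a is rgb(167, 46, 154).
Lerp each channel 80% toward 255:
  R: 167 + 0.8×(255−167) = 167 + 70.4 = 237.4 → 237
  G: 46 + 0.8×(255−46) = 46 + 167.2 = 213.2 → 213
  B: 154 + 0.8×(255−154) = 154 + 80.8 = 234.8 → 235
After the tint: rgb(237, 213, 235) = #edd5eb.
Per channel, c → c + 0.58(128 − c):
  R: 237 − 63.22 = 173.78 → 174
  G: 213 − 49.3 = 163.7 → 164
  B: 235 − 62.06 = 172.94 → 173
rgb(174, 164, 173) = #aea4ad.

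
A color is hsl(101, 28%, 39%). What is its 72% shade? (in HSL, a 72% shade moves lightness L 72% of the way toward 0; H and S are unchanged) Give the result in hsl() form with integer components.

hsl(101, 28%, 11%)

L moves 72% from 39 toward 0: 39 − 28.08 = 10.92 → 11.
H and S are unchanged.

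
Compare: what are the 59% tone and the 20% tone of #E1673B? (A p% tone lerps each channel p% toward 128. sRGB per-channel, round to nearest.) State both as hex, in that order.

#E1673B is rgb(225, 103, 59).
59% tone:
  R: 225 + 0.59×(128−225) = 225 − 57.23 = 167.77 → 168
  G: 103 + 0.59×(128−103) = 103 + 14.75 = 117.75 → 118
  B: 59 + 0.59×(128−59) = 59 + 40.71 = 99.71 → 100
  → #A87664
20% tone:
  R: 225 − 19.4 = 205.6 → 206
  G: 103 + 0.2×(128−103) = 103 + 5 = 108 → 108
  B: 59 + 0.2×(128−59) = 59 + 13.8 = 72.8 → 73
  → #CE6C49

#A87664, #CE6C49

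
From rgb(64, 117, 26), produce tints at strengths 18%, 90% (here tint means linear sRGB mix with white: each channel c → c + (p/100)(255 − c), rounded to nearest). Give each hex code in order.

#628E43, #ECF1E8

18%: (64 + 34.38 = 98.38→98, 117 + 24.84 = 141.84→142, 26 + 41.22 = 67.22→67) → #628E43
90%: (64 + 171.9 = 235.9→236, 117 + 124.2 = 241.2→241, 26 + 206.1 = 232.1→232) → #ECF1E8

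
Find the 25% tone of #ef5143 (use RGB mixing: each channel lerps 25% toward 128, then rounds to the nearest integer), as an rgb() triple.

rgb(211, 93, 82)

#ef5143 is rgb(239, 81, 67).
Per channel, c → c + 0.25(128 − c):
  R: 239 − 27.75 = 211.25 → 211
  G: 81 + 0.25×(128−81) = 81 + 11.75 = 92.75 → 93
  B: 67 + 15.25 = 82.25 → 82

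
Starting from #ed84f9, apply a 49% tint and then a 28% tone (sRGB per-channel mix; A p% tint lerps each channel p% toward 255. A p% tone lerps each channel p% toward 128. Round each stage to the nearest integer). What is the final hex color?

#ed84f9 is rgb(237, 132, 249).
Per channel, c → c + 0.49(255 − c):
  R: 237 + 8.82 = 245.82 → 246
  G: 132 + 0.49×(255−132) = 132 + 60.27 = 192.27 → 192
  B: 249 + 0.49×(255−249) = 249 + 2.94 = 251.94 → 252
After the tint: rgb(246, 192, 252) = #f6c0fc.
Per channel, c → c + 0.28(128 − c):
  R: 246 − 33.04 = 212.96 → 213
  G: 192 − 17.92 = 174.08 → 174
  B: 252 − 34.72 = 217.28 → 217
rgb(213, 174, 217) = #d5aed9.

#d5aed9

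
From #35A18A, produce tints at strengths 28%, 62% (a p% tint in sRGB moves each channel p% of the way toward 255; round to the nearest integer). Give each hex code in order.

#35A18A is rgb(53, 161, 138).
28%: (53 + 56.56 = 109.56→110, 161 + 26.32 = 187.32→187, 138 + 32.76 = 170.76→171) → #6EBBAB
62%: (53 + 125.24 = 178.24→178, 161 + 58.28 = 219.28→219, 138 + 72.54 = 210.54→211) → #B2DBD3

#6EBBAB, #B2DBD3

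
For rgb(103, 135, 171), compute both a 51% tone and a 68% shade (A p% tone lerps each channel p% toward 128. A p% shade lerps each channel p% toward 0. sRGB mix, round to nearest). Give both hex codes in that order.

#748395, #212b37

51% tone:
  R: 103 + 0.51×(128−103) = 103 + 12.75 = 115.75 → 116
  G: 135 + 0.51×(128−135) = 135 − 3.57 = 131.43 → 131
  B: 171 − 21.93 = 149.07 → 149
  → #748395
68% shade:
  R: 103 + 0.68×(0−103) = 103 − 70.04 = 32.96 → 33
  G: 135 + 0.68×(0−135) = 135 − 91.8 = 43.2 → 43
  B: 171 − 116.28 = 54.72 → 55
  → #212b37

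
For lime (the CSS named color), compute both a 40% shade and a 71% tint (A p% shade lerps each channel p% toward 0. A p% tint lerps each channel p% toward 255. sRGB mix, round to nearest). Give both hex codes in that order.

#009900, #b5ffb5

CSS lime is rgb(0, 255, 0).
40% shade:
  R: 0 + 0 = 0 → 0
  G: 255 − 102 = 153 → 153
  B: 0 + 0 = 0 → 0
  → #009900
71% tint:
  R: 0 + 181.05 = 181.05 → 181
  G: 255 + 0 = 255 → 255
  B: 0 + 181.05 = 181.05 → 181
  → #b5ffb5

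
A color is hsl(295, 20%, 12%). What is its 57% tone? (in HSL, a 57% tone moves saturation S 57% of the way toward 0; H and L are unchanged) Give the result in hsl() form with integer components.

S moves 57% from 20 toward 0: 20 − 11.4 = 8.6 → 9.
H and L are unchanged.

hsl(295, 9%, 12%)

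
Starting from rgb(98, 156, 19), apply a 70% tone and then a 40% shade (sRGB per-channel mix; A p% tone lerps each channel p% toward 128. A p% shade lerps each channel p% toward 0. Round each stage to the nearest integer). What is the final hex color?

#475239

A 70% tone moves each channel 70% toward 128:
  R: 98 + 21 = 119 → 119
  G: 156 + 0.7×(128−156) = 156 − 19.6 = 136.4 → 136
  B: 19 + 0.7×(128−19) = 19 + 76.3 = 95.3 → 95
After the tone: rgb(119, 136, 95) = #77885f.
A 40% shade moves each channel 40% toward 0:
  R: 119 + 0.4×(0−119) = 119 − 47.6 = 71.4 → 71
  G: 136 − 54.4 = 81.6 → 82
  B: 95 − 38 = 57 → 57
rgb(71, 82, 57) = #475239.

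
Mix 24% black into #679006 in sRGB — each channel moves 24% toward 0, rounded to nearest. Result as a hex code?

#4E6D05

#679006 is rgb(103, 144, 6).
Per channel, c → c + 0.24(0 − c):
  R: 103 − 24.72 = 78.28 → 78
  G: 144 + 0.24×(0−144) = 144 − 34.56 = 109.44 → 109
  B: 6 + 0.24×(0−6) = 6 − 1.44 = 4.56 → 5
rgb(78, 109, 5) = #4E6D05.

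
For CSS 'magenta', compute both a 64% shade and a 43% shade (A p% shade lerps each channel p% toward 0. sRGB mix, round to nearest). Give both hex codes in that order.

CSS magenta is rgb(255, 0, 255).
64% shade:
  R: 255 + 0.64×(0−255) = 255 − 163.2 = 91.8 → 92
  G: 0 + 0 = 0 → 0
  B: 255 − 163.2 = 91.8 → 92
  → #5c005c
43% shade:
  R: 255 − 109.65 = 145.35 → 145
  G: 0 + 0 = 0 → 0
  B: 255 + 0.43×(0−255) = 255 − 109.65 = 145.35 → 145
  → #910091

#5c005c, #910091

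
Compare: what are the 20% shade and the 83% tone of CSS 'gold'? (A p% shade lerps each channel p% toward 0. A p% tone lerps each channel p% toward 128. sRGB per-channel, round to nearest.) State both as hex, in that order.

#CCAC00, #968F6A

CSS gold is rgb(255, 215, 0).
20% shade:
  R: 255 − 51 = 204 → 204
  G: 215 − 43 = 172 → 172
  B: 0 + 0.2×(0−0) = 0 + 0 = 0 → 0
  → #CCAC00
83% tone:
  R: 255 + 0.83×(128−255) = 255 − 105.41 = 149.59 → 150
  G: 215 − 72.21 = 142.79 → 143
  B: 0 + 106.24 = 106.24 → 106
  → #968F6A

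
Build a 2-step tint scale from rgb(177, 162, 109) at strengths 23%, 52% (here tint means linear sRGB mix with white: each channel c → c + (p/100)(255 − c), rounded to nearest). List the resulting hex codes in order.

23%: (177 + 17.94 = 194.94→195, 162 + 21.39 = 183.39→183, 109 + 33.58 = 142.58→143) → #C3B78F
52%: (177 + 40.56 = 217.56→218, 162 + 48.36 = 210.36→210, 109 + 75.92 = 184.92→185) → #DAD2B9

#C3B78F, #DAD2B9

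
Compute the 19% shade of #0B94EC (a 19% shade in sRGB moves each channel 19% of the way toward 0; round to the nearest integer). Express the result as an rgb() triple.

rgb(9, 120, 191)

#0B94EC is rgb(11, 148, 236).
Per channel, c → c + 0.19(0 − c):
  R: 11 + 0.19×(0−11) = 11 − 2.09 = 8.91 → 9
  G: 148 − 28.12 = 119.88 → 120
  B: 236 + 0.19×(0−236) = 236 − 44.84 = 191.16 → 191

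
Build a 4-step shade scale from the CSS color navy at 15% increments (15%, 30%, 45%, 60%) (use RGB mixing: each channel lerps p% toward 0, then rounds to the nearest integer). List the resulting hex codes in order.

#00006d, #00005a, #000046, #000033

CSS navy is rgb(0, 0, 128).
15%: (0→0, 0→0, 128 − 19.2 = 108.8→109) → #00006d
30%: (0→0, 0→0, 128 − 38.4 = 89.6→90) → #00005a
45%: (0→0, 0→0, 128 − 57.6 = 70.4→70) → #000046
60%: (0→0, 0→0, 128 − 76.8 = 51.2→51) → #000033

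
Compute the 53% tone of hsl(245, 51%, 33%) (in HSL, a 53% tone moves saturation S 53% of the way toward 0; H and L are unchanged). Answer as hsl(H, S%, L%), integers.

S moves 53% from 51 toward 0: 51 − 27.03 = 23.97 → 24.
H and L are unchanged.

hsl(245, 24%, 33%)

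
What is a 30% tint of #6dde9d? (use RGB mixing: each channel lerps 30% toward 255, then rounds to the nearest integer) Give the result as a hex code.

#99e8ba

#6dde9d is rgb(109, 222, 157).
A 30% tint moves each channel 30% toward 255:
  R: 109 + 43.8 = 152.8 → 153
  G: 222 + 9.9 = 231.9 → 232
  B: 157 + 0.3×(255−157) = 157 + 29.4 = 186.4 → 186
rgb(153, 232, 186) = #99e8ba.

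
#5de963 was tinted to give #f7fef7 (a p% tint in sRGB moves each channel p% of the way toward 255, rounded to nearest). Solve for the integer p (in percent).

#5de963 is rgb(93, 233, 99); #f7fef7 is rgb(247, 254, 247).
On the R channel (widest range): 247 ≈ 93 + (p/100)(255 − 93), so p ≈ 100×(247 − 93)/(255 − 93) = 15400/162 = 95.06.
p = 95 reproduces all three channels after rounding.

95%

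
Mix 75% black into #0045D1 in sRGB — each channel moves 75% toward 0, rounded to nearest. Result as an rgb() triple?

#0045D1 is rgb(0, 69, 209).
Lerp each channel 75% toward 0:
  R: 0 + 0.75×(0−0) = 0 + 0 = 0 → 0
  G: 69 + 0.75×(0−69) = 69 − 51.75 = 17.25 → 17
  B: 209 + 0.75×(0−209) = 209 − 156.75 = 52.25 → 52

rgb(0, 17, 52)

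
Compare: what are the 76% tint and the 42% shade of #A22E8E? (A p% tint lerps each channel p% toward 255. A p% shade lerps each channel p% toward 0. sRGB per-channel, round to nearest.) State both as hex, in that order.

#A22E8E is rgb(162, 46, 142).
76% tint:
  R: 162 + 70.68 = 232.68 → 233
  G: 46 + 0.76×(255−46) = 46 + 158.84 = 204.84 → 205
  B: 142 + 85.88 = 227.88 → 228
  → #E9CDE4
42% shade:
  R: 162 − 68.04 = 93.96 → 94
  G: 46 − 19.32 = 26.68 → 27
  B: 142 − 59.64 = 82.36 → 82
  → #5E1B52

#E9CDE4, #5E1B52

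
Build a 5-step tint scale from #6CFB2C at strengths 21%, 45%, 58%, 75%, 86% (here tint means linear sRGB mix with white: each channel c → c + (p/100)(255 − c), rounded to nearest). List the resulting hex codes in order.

#6CFB2C is rgb(108, 251, 44).
21%: (108 + 30.87 = 138.87→139, 251 + 0.84 = 251.84→252, 44 + 44.31 = 88.31→88) → #8BFC58
45%: (108 + 66.15 = 174.15→174, 251 + 1.8 = 252.8→253, 44 + 94.95 = 138.95→139) → #AEFD8B
58%: (108 + 85.26 = 193.26→193, 251 + 2.32 = 253.32→253, 44 + 122.38 = 166.38→166) → #C1FDA6
75%: (108 + 110.25 = 218.25→218, 251 + 3 = 254→254, 44 + 158.25 = 202.25→202) → #DAFECA
86%: (108 + 126.42 = 234.42→234, 251 + 3.44 = 254.44→254, 44 + 181.46 = 225.46→225) → #EAFEE1

#8BFC58, #AEFD8B, #C1FDA6, #DAFECA, #EAFEE1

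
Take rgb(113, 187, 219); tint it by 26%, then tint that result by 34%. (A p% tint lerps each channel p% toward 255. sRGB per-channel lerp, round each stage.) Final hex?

#badeed

Per channel, c → c + 0.26(255 − c):
  R: 113 + 0.26×(255−113) = 113 + 36.92 = 149.92 → 150
  G: 187 + 0.26×(255−187) = 187 + 17.68 = 204.68 → 205
  B: 219 + 0.26×(255−219) = 219 + 9.36 = 228.36 → 228
After the tint: rgb(150, 205, 228) = #96cde4.
A 34% tint moves each channel 34% toward 255:
  R: 150 + 0.34×(255−150) = 150 + 35.7 = 185.7 → 186
  G: 205 + 17 = 222 → 222
  B: 228 + 9.18 = 237.18 → 237
rgb(186, 222, 237) = #badeed.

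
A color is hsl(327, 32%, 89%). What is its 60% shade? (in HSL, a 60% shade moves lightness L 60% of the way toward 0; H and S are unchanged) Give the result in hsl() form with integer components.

L moves 60% from 89 toward 0: 89 − 53.4 = 35.6 → 36.
H and S are unchanged.

hsl(327, 32%, 36%)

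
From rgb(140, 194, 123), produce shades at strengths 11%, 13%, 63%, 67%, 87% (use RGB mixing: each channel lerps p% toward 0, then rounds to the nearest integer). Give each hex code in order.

#7DAD6D, #7AA96B, #34482E, #2E4029, #121910

11%: (140 − 15.4 = 124.6→125, 194 − 21.34 = 172.66→173, 123 − 13.53 = 109.47→109) → #7DAD6D
13%: (140 − 18.2 = 121.8→122, 194 − 25.22 = 168.78→169, 123 − 15.99 = 107.01→107) → #7AA96B
63%: (140 − 88.2 = 51.8→52, 194 − 122.22 = 71.78→72, 123 − 77.49 = 45.51→46) → #34482E
67%: (140 − 93.8 = 46.2→46, 194 − 129.98 = 64.02→64, 123 − 82.41 = 40.59→41) → #2E4029
87%: (140 − 121.8 = 18.2→18, 194 − 168.78 = 25.22→25, 123 − 107.01 = 15.99→16) → #121910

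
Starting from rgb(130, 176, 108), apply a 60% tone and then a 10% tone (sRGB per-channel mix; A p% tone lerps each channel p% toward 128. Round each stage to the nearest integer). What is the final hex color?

#819179

A 60% tone moves each channel 60% toward 128:
  R: 130 + 0.6×(128−130) = 130 − 1.2 = 128.8 → 129
  G: 176 − 28.8 = 147.2 → 147
  B: 108 + 0.6×(128−108) = 108 + 12 = 120 → 120
After the tone: rgb(129, 147, 120) = #819378.
Lerp each channel 10% toward 128:
  R: 129 − 0.1 = 128.9 → 129
  G: 147 − 1.9 = 145.1 → 145
  B: 120 + 0.8 = 120.8 → 121
rgb(129, 145, 121) = #819179.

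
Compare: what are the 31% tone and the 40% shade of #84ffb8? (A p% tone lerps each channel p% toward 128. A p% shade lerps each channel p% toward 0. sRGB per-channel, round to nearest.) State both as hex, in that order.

#84ffb8 is rgb(132, 255, 184).
31% tone:
  R: 132 − 1.24 = 130.76 → 131
  G: 255 + 0.31×(128−255) = 255 − 39.37 = 215.63 → 216
  B: 184 − 17.36 = 166.64 → 167
  → #83d8a7
40% shade:
  R: 132 − 52.8 = 79.2 → 79
  G: 255 − 102 = 153 → 153
  B: 184 + 0.4×(0−184) = 184 − 73.6 = 110.4 → 110
  → #4f996e

#83d8a7, #4f996e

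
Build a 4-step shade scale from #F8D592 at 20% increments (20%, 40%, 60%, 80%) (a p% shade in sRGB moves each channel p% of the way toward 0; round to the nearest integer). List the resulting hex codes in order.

#F8D592 is rgb(248, 213, 146).
20%: (248 − 49.6 = 198.4→198, 213 − 42.6 = 170.4→170, 146 − 29.2 = 116.8→117) → #C6AA75
40%: (248 − 99.2 = 148.8→149, 213 − 85.2 = 127.8→128, 146 − 58.4 = 87.6→88) → #958058
60%: (248 − 148.8 = 99.2→99, 213 − 127.8 = 85.2→85, 146 − 87.6 = 58.4→58) → #63553A
80%: (248 − 198.4 = 49.6→50, 213 − 170.4 = 42.6→43, 146 − 116.8 = 29.2→29) → #322B1D

#C6AA75, #958058, #63553A, #322B1D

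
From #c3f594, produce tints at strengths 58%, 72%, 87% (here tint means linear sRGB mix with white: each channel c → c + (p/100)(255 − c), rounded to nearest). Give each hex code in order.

#e6fbd2, #eefce1, #f7fef1

#c3f594 is rgb(195, 245, 148).
58%: (195 + 34.8 = 229.8→230, 245 + 5.8 = 250.8→251, 148 + 62.06 = 210.06→210) → #e6fbd2
72%: (195 + 43.2 = 238.2→238, 245 + 7.2 = 252.2→252, 148 + 77.04 = 225.04→225) → #eefce1
87%: (195 + 52.2 = 247.2→247, 245 + 8.7 = 253.7→254, 148 + 93.09 = 241.09→241) → #f7fef1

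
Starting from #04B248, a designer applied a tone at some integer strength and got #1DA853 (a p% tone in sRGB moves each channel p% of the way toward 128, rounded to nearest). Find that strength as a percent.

#04B248 is rgb(4, 178, 72); #1DA853 is rgb(29, 168, 83).
On the R channel (widest range): 29 ≈ 4 + (p/100)(128 − 4), so p ≈ 100×(29 − 4)/(128 − 4) = 2500/124 = 20.16.
p = 20 reproduces all three channels after rounding.

20%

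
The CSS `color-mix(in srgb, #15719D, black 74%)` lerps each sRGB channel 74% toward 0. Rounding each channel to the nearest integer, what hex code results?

#051D29

#15719D is rgb(21, 113, 157).
Lerp each channel 74% toward 0:
  R: 21 + 0.74×(0−21) = 21 − 15.54 = 5.46 → 5
  G: 113 + 0.74×(0−113) = 113 − 83.62 = 29.38 → 29
  B: 157 − 116.18 = 40.82 → 41
rgb(5, 29, 41) = #051D29.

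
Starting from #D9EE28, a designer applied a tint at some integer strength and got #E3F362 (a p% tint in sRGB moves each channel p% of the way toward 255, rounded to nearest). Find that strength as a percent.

27%

#D9EE28 is rgb(217, 238, 40); #E3F362 is rgb(227, 243, 98).
On the B channel (widest range): 98 ≈ 40 + (p/100)(255 − 40), so p ≈ 100×(98 − 40)/(255 − 40) = 5800/215 = 26.98.
p = 27 reproduces all three channels after rounding.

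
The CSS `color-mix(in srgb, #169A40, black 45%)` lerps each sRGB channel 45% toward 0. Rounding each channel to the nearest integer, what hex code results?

#169A40 is rgb(22, 154, 64).
A 45% shade moves each channel 45% toward 0:
  R: 22 + 0.45×(0−22) = 22 − 9.9 = 12.1 → 12
  G: 154 + 0.45×(0−154) = 154 − 69.3 = 84.7 → 85
  B: 64 + 0.45×(0−64) = 64 − 28.8 = 35.2 → 35
rgb(12, 85, 35) = #0C5523.

#0C5523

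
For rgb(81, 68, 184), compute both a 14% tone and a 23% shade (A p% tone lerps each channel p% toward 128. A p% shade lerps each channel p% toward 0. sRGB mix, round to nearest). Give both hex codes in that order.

#584cb0, #3e348e

14% tone:
  R: 81 + 6.58 = 87.58 → 88
  G: 68 + 0.14×(128−68) = 68 + 8.4 = 76.4 → 76
  B: 184 − 7.84 = 176.16 → 176
  → #584cb0
23% shade:
  R: 81 − 18.63 = 62.37 → 62
  G: 68 − 15.64 = 52.36 → 52
  B: 184 + 0.23×(0−184) = 184 − 42.32 = 141.68 → 142
  → #3e348e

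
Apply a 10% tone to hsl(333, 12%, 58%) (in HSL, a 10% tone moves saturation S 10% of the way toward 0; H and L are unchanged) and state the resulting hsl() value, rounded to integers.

S moves 10% from 12 toward 0: 12 − 1.2 = 10.8 → 11.
H and L are unchanged.

hsl(333, 11%, 58%)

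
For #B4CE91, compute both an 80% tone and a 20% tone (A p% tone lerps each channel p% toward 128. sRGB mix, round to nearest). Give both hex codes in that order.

#B4CE91 is rgb(180, 206, 145).
80% tone:
  R: 180 + 0.8×(128−180) = 180 − 41.6 = 138.4 → 138
  G: 206 + 0.8×(128−206) = 206 − 62.4 = 143.6 → 144
  B: 145 + 0.8×(128−145) = 145 − 13.6 = 131.4 → 131
  → #8A9083
20% tone:
  R: 180 − 10.4 = 169.6 → 170
  G: 206 − 15.6 = 190.4 → 190
  B: 145 − 3.4 = 141.6 → 142
  → #AABE8E

#8A9083, #AABE8E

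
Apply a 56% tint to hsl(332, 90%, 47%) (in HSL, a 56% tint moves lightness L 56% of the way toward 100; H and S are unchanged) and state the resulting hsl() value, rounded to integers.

L moves 56% from 47 toward 100: 47 + 29.68 = 76.68 → 77.
H and S are unchanged.

hsl(332, 90%, 77%)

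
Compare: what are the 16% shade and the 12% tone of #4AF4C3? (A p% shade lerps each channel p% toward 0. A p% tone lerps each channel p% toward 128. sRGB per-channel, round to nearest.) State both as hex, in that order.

#4AF4C3 is rgb(74, 244, 195).
16% shade:
  R: 74 + 0.16×(0−74) = 74 − 11.84 = 62.16 → 62
  G: 244 + 0.16×(0−244) = 244 − 39.04 = 204.96 → 205
  B: 195 − 31.2 = 163.8 → 164
  → #3ECDA4
12% tone:
  R: 74 + 6.48 = 80.48 → 80
  G: 244 + 0.12×(128−244) = 244 − 13.92 = 230.08 → 230
  B: 195 + 0.12×(128−195) = 195 − 8.04 = 186.96 → 187
  → #50E6BB

#3ECDA4, #50E6BB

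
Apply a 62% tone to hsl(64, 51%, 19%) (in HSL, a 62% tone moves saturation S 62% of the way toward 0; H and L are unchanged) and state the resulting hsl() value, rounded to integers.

S moves 62% from 51 toward 0: 51 − 31.62 = 19.38 → 19.
H and L are unchanged.

hsl(64, 19%, 19%)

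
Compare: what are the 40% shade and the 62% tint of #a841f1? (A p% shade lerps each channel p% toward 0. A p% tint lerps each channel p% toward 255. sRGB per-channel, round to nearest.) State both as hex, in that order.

#652791, #deb7fa

#a841f1 is rgb(168, 65, 241).
40% shade:
  R: 168 + 0.4×(0−168) = 168 − 67.2 = 100.8 → 101
  G: 65 − 26 = 39 → 39
  B: 241 + 0.4×(0−241) = 241 − 96.4 = 144.6 → 145
  → #652791
62% tint:
  R: 168 + 53.94 = 221.94 → 222
  G: 65 + 0.62×(255−65) = 65 + 117.8 = 182.8 → 183
  B: 241 + 8.68 = 249.68 → 250
  → #deb7fa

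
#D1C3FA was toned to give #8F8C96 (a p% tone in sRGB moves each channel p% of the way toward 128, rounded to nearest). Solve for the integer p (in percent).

#D1C3FA is rgb(209, 195, 250); #8F8C96 is rgb(143, 140, 150).
On the B channel (widest range): 150 ≈ 250 + (p/100)(128 − 250), so p ≈ 100×(150 − 250)/(128 − 250) = -10000/-122 = 81.97.
p = 82 reproduces all three channels after rounding.

82%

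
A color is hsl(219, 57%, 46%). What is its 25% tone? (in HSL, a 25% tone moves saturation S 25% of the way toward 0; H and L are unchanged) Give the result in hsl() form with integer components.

hsl(219, 43%, 46%)

S moves 25% from 57 toward 0: 57 − 14.25 = 42.75 → 43.
H and L are unchanged.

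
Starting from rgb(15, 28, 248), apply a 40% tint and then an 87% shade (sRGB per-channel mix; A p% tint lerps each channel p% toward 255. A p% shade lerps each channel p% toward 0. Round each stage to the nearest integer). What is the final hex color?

Lerp each channel 40% toward 255:
  R: 15 + 0.4×(255−15) = 15 + 96 = 111 → 111
  G: 28 + 0.4×(255−28) = 28 + 90.8 = 118.8 → 119
  B: 248 + 0.4×(255−248) = 248 + 2.8 = 250.8 → 251
After the tint: rgb(111, 119, 251) = #6f77fb.
Lerp each channel 87% toward 0:
  R: 111 − 96.57 = 14.43 → 14
  G: 119 − 103.53 = 15.47 → 15
  B: 251 − 218.37 = 32.63 → 33
rgb(14, 15, 33) = #0e0f21.

#0e0f21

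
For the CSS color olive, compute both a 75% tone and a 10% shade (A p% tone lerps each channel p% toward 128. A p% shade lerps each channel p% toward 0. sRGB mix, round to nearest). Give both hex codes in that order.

#808060, #737300

CSS olive is rgb(128, 128, 0).
75% tone:
  R: 128 + 0.75×(128−128) = 128 + 0 = 128 → 128
  G: 128 + 0 = 128 → 128
  B: 0 + 96 = 96 → 96
  → #808060
10% shade:
  R: 128 + 0.1×(0−128) = 128 − 12.8 = 115.2 → 115
  G: 128 − 12.8 = 115.2 → 115
  B: 0 + 0.1×(0−0) = 0 + 0 = 0 → 0
  → #737300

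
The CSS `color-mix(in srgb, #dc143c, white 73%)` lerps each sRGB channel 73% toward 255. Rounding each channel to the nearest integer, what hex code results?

#f6c0ca

#dc143c is rgb(220, 20, 60).
Per channel, c → c + 0.73(255 − c):
  R: 220 + 0.73×(255−220) = 220 + 25.55 = 245.55 → 246
  G: 20 + 171.55 = 191.55 → 192
  B: 60 + 0.73×(255−60) = 60 + 142.35 = 202.35 → 202
rgb(246, 192, 202) = #f6c0ca.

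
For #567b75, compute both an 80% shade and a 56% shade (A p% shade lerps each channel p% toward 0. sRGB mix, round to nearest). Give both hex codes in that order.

#567b75 is rgb(86, 123, 117).
80% shade:
  R: 86 + 0.8×(0−86) = 86 − 68.8 = 17.2 → 17
  G: 123 + 0.8×(0−123) = 123 − 98.4 = 24.6 → 25
  B: 117 − 93.6 = 23.4 → 23
  → #111917
56% shade:
  R: 86 − 48.16 = 37.84 → 38
  G: 123 − 68.88 = 54.12 → 54
  B: 117 + 0.56×(0−117) = 117 − 65.52 = 51.48 → 51
  → #263633

#111917, #263633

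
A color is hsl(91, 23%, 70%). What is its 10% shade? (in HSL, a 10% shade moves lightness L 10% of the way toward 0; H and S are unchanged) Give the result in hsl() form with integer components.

L moves 10% from 70 toward 0: 70 − 7 = 63 → 63.
H and S are unchanged.

hsl(91, 23%, 63%)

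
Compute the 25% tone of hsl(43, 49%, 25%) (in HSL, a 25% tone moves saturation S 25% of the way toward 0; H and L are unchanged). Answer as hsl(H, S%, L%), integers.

S moves 25% from 49 toward 0: 49 − 12.25 = 36.75 → 37.
H and L are unchanged.

hsl(43, 37%, 25%)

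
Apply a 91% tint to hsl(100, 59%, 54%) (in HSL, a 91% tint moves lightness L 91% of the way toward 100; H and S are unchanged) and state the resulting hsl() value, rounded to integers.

L moves 91% from 54 toward 100: 54 + 41.86 = 95.86 → 96.
H and S are unchanged.

hsl(100, 59%, 96%)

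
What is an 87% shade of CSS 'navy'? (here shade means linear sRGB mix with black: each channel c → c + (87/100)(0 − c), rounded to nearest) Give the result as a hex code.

CSS navy is rgb(0, 0, 128).
Per channel, c → c + 0.87(0 − c):
  R: 0 + 0 = 0 → 0
  G: 0 + 0.87×(0−0) = 0 + 0 = 0 → 0
  B: 128 − 111.36 = 16.64 → 17
rgb(0, 0, 17) = #000011.

#000011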